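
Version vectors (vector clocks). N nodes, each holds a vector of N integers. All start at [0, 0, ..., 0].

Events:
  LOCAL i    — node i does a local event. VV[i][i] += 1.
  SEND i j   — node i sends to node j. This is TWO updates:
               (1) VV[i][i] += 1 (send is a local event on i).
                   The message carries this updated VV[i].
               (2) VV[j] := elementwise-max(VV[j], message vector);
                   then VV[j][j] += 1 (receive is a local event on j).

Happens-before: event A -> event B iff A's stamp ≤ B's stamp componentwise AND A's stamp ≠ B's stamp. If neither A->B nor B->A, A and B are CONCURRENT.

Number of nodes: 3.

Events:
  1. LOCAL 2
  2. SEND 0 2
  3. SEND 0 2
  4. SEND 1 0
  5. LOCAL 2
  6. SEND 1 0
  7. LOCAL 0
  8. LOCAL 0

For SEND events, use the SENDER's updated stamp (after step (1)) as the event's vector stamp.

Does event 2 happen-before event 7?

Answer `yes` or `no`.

Initial: VV[0]=[0, 0, 0]
Initial: VV[1]=[0, 0, 0]
Initial: VV[2]=[0, 0, 0]
Event 1: LOCAL 2: VV[2][2]++ -> VV[2]=[0, 0, 1]
Event 2: SEND 0->2: VV[0][0]++ -> VV[0]=[1, 0, 0], msg_vec=[1, 0, 0]; VV[2]=max(VV[2],msg_vec) then VV[2][2]++ -> VV[2]=[1, 0, 2]
Event 3: SEND 0->2: VV[0][0]++ -> VV[0]=[2, 0, 0], msg_vec=[2, 0, 0]; VV[2]=max(VV[2],msg_vec) then VV[2][2]++ -> VV[2]=[2, 0, 3]
Event 4: SEND 1->0: VV[1][1]++ -> VV[1]=[0, 1, 0], msg_vec=[0, 1, 0]; VV[0]=max(VV[0],msg_vec) then VV[0][0]++ -> VV[0]=[3, 1, 0]
Event 5: LOCAL 2: VV[2][2]++ -> VV[2]=[2, 0, 4]
Event 6: SEND 1->0: VV[1][1]++ -> VV[1]=[0, 2, 0], msg_vec=[0, 2, 0]; VV[0]=max(VV[0],msg_vec) then VV[0][0]++ -> VV[0]=[4, 2, 0]
Event 7: LOCAL 0: VV[0][0]++ -> VV[0]=[5, 2, 0]
Event 8: LOCAL 0: VV[0][0]++ -> VV[0]=[6, 2, 0]
Event 2 stamp: [1, 0, 0]
Event 7 stamp: [5, 2, 0]
[1, 0, 0] <= [5, 2, 0]? True. Equal? False. Happens-before: True

Answer: yes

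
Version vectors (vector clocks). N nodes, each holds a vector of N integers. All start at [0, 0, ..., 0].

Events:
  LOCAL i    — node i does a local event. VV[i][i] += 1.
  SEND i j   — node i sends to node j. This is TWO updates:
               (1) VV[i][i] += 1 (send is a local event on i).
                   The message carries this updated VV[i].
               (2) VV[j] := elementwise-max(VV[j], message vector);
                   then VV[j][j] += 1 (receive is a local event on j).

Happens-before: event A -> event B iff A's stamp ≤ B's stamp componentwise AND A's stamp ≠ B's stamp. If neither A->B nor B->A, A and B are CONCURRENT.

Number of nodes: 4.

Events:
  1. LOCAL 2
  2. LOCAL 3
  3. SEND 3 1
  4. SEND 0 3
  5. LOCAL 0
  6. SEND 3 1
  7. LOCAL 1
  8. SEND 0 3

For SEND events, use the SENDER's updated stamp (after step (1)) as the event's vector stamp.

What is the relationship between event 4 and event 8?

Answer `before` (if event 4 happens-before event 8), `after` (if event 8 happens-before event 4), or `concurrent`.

Initial: VV[0]=[0, 0, 0, 0]
Initial: VV[1]=[0, 0, 0, 0]
Initial: VV[2]=[0, 0, 0, 0]
Initial: VV[3]=[0, 0, 0, 0]
Event 1: LOCAL 2: VV[2][2]++ -> VV[2]=[0, 0, 1, 0]
Event 2: LOCAL 3: VV[3][3]++ -> VV[3]=[0, 0, 0, 1]
Event 3: SEND 3->1: VV[3][3]++ -> VV[3]=[0, 0, 0, 2], msg_vec=[0, 0, 0, 2]; VV[1]=max(VV[1],msg_vec) then VV[1][1]++ -> VV[1]=[0, 1, 0, 2]
Event 4: SEND 0->3: VV[0][0]++ -> VV[0]=[1, 0, 0, 0], msg_vec=[1, 0, 0, 0]; VV[3]=max(VV[3],msg_vec) then VV[3][3]++ -> VV[3]=[1, 0, 0, 3]
Event 5: LOCAL 0: VV[0][0]++ -> VV[0]=[2, 0, 0, 0]
Event 6: SEND 3->1: VV[3][3]++ -> VV[3]=[1, 0, 0, 4], msg_vec=[1, 0, 0, 4]; VV[1]=max(VV[1],msg_vec) then VV[1][1]++ -> VV[1]=[1, 2, 0, 4]
Event 7: LOCAL 1: VV[1][1]++ -> VV[1]=[1, 3, 0, 4]
Event 8: SEND 0->3: VV[0][0]++ -> VV[0]=[3, 0, 0, 0], msg_vec=[3, 0, 0, 0]; VV[3]=max(VV[3],msg_vec) then VV[3][3]++ -> VV[3]=[3, 0, 0, 5]
Event 4 stamp: [1, 0, 0, 0]
Event 8 stamp: [3, 0, 0, 0]
[1, 0, 0, 0] <= [3, 0, 0, 0]? True
[3, 0, 0, 0] <= [1, 0, 0, 0]? False
Relation: before

Answer: before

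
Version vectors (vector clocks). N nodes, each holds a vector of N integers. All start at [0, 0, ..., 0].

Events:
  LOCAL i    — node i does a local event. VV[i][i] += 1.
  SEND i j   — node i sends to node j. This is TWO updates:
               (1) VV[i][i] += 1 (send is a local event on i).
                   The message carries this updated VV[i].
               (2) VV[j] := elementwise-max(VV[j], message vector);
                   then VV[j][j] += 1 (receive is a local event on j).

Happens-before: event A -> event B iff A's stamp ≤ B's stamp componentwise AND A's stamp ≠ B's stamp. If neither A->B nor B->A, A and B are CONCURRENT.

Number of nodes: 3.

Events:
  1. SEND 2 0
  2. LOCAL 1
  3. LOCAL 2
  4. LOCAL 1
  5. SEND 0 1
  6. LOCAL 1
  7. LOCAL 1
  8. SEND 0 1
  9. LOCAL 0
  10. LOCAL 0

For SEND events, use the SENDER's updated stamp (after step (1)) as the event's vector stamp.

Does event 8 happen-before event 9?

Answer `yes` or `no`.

Initial: VV[0]=[0, 0, 0]
Initial: VV[1]=[0, 0, 0]
Initial: VV[2]=[0, 0, 0]
Event 1: SEND 2->0: VV[2][2]++ -> VV[2]=[0, 0, 1], msg_vec=[0, 0, 1]; VV[0]=max(VV[0],msg_vec) then VV[0][0]++ -> VV[0]=[1, 0, 1]
Event 2: LOCAL 1: VV[1][1]++ -> VV[1]=[0, 1, 0]
Event 3: LOCAL 2: VV[2][2]++ -> VV[2]=[0, 0, 2]
Event 4: LOCAL 1: VV[1][1]++ -> VV[1]=[0, 2, 0]
Event 5: SEND 0->1: VV[0][0]++ -> VV[0]=[2, 0, 1], msg_vec=[2, 0, 1]; VV[1]=max(VV[1],msg_vec) then VV[1][1]++ -> VV[1]=[2, 3, 1]
Event 6: LOCAL 1: VV[1][1]++ -> VV[1]=[2, 4, 1]
Event 7: LOCAL 1: VV[1][1]++ -> VV[1]=[2, 5, 1]
Event 8: SEND 0->1: VV[0][0]++ -> VV[0]=[3, 0, 1], msg_vec=[3, 0, 1]; VV[1]=max(VV[1],msg_vec) then VV[1][1]++ -> VV[1]=[3, 6, 1]
Event 9: LOCAL 0: VV[0][0]++ -> VV[0]=[4, 0, 1]
Event 10: LOCAL 0: VV[0][0]++ -> VV[0]=[5, 0, 1]
Event 8 stamp: [3, 0, 1]
Event 9 stamp: [4, 0, 1]
[3, 0, 1] <= [4, 0, 1]? True. Equal? False. Happens-before: True

Answer: yes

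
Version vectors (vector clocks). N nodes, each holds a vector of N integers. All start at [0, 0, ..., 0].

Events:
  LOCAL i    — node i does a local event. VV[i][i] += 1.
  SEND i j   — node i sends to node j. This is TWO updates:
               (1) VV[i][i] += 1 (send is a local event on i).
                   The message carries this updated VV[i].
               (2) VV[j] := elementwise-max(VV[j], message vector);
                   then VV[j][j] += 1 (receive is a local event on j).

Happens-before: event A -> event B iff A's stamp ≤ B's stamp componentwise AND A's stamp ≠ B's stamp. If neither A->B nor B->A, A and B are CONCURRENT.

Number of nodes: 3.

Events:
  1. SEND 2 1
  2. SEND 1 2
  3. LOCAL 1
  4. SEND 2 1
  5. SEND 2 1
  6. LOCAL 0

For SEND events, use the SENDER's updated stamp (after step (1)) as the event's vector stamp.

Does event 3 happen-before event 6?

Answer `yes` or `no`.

Answer: no

Derivation:
Initial: VV[0]=[0, 0, 0]
Initial: VV[1]=[0, 0, 0]
Initial: VV[2]=[0, 0, 0]
Event 1: SEND 2->1: VV[2][2]++ -> VV[2]=[0, 0, 1], msg_vec=[0, 0, 1]; VV[1]=max(VV[1],msg_vec) then VV[1][1]++ -> VV[1]=[0, 1, 1]
Event 2: SEND 1->2: VV[1][1]++ -> VV[1]=[0, 2, 1], msg_vec=[0, 2, 1]; VV[2]=max(VV[2],msg_vec) then VV[2][2]++ -> VV[2]=[0, 2, 2]
Event 3: LOCAL 1: VV[1][1]++ -> VV[1]=[0, 3, 1]
Event 4: SEND 2->1: VV[2][2]++ -> VV[2]=[0, 2, 3], msg_vec=[0, 2, 3]; VV[1]=max(VV[1],msg_vec) then VV[1][1]++ -> VV[1]=[0, 4, 3]
Event 5: SEND 2->1: VV[2][2]++ -> VV[2]=[0, 2, 4], msg_vec=[0, 2, 4]; VV[1]=max(VV[1],msg_vec) then VV[1][1]++ -> VV[1]=[0, 5, 4]
Event 6: LOCAL 0: VV[0][0]++ -> VV[0]=[1, 0, 0]
Event 3 stamp: [0, 3, 1]
Event 6 stamp: [1, 0, 0]
[0, 3, 1] <= [1, 0, 0]? False. Equal? False. Happens-before: False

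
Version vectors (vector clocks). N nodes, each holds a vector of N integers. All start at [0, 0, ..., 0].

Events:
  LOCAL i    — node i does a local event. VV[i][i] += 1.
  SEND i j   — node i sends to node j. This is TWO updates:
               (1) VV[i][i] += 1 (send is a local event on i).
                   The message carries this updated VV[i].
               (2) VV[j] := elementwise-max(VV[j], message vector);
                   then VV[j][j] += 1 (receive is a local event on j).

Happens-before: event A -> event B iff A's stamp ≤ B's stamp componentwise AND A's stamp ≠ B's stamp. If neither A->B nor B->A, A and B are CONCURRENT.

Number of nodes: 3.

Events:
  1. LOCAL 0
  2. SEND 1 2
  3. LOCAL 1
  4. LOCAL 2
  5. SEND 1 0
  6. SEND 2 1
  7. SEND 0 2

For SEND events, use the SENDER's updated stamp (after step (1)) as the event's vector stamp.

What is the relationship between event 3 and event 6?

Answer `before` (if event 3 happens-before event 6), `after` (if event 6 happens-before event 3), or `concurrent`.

Answer: concurrent

Derivation:
Initial: VV[0]=[0, 0, 0]
Initial: VV[1]=[0, 0, 0]
Initial: VV[2]=[0, 0, 0]
Event 1: LOCAL 0: VV[0][0]++ -> VV[0]=[1, 0, 0]
Event 2: SEND 1->2: VV[1][1]++ -> VV[1]=[0, 1, 0], msg_vec=[0, 1, 0]; VV[2]=max(VV[2],msg_vec) then VV[2][2]++ -> VV[2]=[0, 1, 1]
Event 3: LOCAL 1: VV[1][1]++ -> VV[1]=[0, 2, 0]
Event 4: LOCAL 2: VV[2][2]++ -> VV[2]=[0, 1, 2]
Event 5: SEND 1->0: VV[1][1]++ -> VV[1]=[0, 3, 0], msg_vec=[0, 3, 0]; VV[0]=max(VV[0],msg_vec) then VV[0][0]++ -> VV[0]=[2, 3, 0]
Event 6: SEND 2->1: VV[2][2]++ -> VV[2]=[0, 1, 3], msg_vec=[0, 1, 3]; VV[1]=max(VV[1],msg_vec) then VV[1][1]++ -> VV[1]=[0, 4, 3]
Event 7: SEND 0->2: VV[0][0]++ -> VV[0]=[3, 3, 0], msg_vec=[3, 3, 0]; VV[2]=max(VV[2],msg_vec) then VV[2][2]++ -> VV[2]=[3, 3, 4]
Event 3 stamp: [0, 2, 0]
Event 6 stamp: [0, 1, 3]
[0, 2, 0] <= [0, 1, 3]? False
[0, 1, 3] <= [0, 2, 0]? False
Relation: concurrent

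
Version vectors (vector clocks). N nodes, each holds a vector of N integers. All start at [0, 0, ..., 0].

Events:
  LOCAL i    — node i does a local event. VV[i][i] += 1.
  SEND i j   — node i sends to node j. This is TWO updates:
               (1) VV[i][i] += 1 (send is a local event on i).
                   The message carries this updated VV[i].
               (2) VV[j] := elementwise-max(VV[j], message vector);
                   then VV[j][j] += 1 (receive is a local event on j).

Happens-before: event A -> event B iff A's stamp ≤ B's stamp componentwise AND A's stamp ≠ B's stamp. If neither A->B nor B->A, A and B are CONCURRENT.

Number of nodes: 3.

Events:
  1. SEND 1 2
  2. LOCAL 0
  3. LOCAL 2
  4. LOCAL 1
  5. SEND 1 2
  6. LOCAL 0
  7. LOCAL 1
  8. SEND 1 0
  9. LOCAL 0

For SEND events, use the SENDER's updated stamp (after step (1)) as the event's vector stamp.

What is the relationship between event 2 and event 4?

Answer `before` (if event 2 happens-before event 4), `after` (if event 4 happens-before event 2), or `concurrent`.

Answer: concurrent

Derivation:
Initial: VV[0]=[0, 0, 0]
Initial: VV[1]=[0, 0, 0]
Initial: VV[2]=[0, 0, 0]
Event 1: SEND 1->2: VV[1][1]++ -> VV[1]=[0, 1, 0], msg_vec=[0, 1, 0]; VV[2]=max(VV[2],msg_vec) then VV[2][2]++ -> VV[2]=[0, 1, 1]
Event 2: LOCAL 0: VV[0][0]++ -> VV[0]=[1, 0, 0]
Event 3: LOCAL 2: VV[2][2]++ -> VV[2]=[0, 1, 2]
Event 4: LOCAL 1: VV[1][1]++ -> VV[1]=[0, 2, 0]
Event 5: SEND 1->2: VV[1][1]++ -> VV[1]=[0, 3, 0], msg_vec=[0, 3, 0]; VV[2]=max(VV[2],msg_vec) then VV[2][2]++ -> VV[2]=[0, 3, 3]
Event 6: LOCAL 0: VV[0][0]++ -> VV[0]=[2, 0, 0]
Event 7: LOCAL 1: VV[1][1]++ -> VV[1]=[0, 4, 0]
Event 8: SEND 1->0: VV[1][1]++ -> VV[1]=[0, 5, 0], msg_vec=[0, 5, 0]; VV[0]=max(VV[0],msg_vec) then VV[0][0]++ -> VV[0]=[3, 5, 0]
Event 9: LOCAL 0: VV[0][0]++ -> VV[0]=[4, 5, 0]
Event 2 stamp: [1, 0, 0]
Event 4 stamp: [0, 2, 0]
[1, 0, 0] <= [0, 2, 0]? False
[0, 2, 0] <= [1, 0, 0]? False
Relation: concurrent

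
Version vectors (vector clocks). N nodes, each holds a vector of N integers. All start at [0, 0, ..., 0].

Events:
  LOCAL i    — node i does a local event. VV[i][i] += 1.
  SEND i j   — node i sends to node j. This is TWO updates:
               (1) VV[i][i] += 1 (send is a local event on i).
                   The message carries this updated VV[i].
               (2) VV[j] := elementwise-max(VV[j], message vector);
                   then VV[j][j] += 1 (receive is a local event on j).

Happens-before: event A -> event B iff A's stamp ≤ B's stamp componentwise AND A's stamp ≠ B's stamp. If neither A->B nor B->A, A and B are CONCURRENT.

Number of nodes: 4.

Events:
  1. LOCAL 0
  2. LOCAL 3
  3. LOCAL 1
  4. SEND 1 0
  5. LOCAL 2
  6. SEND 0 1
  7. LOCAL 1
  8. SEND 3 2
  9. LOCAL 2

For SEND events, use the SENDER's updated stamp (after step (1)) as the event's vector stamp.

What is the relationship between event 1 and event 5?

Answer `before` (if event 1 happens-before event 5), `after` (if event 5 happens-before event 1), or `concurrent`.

Answer: concurrent

Derivation:
Initial: VV[0]=[0, 0, 0, 0]
Initial: VV[1]=[0, 0, 0, 0]
Initial: VV[2]=[0, 0, 0, 0]
Initial: VV[3]=[0, 0, 0, 0]
Event 1: LOCAL 0: VV[0][0]++ -> VV[0]=[1, 0, 0, 0]
Event 2: LOCAL 3: VV[3][3]++ -> VV[3]=[0, 0, 0, 1]
Event 3: LOCAL 1: VV[1][1]++ -> VV[1]=[0, 1, 0, 0]
Event 4: SEND 1->0: VV[1][1]++ -> VV[1]=[0, 2, 0, 0], msg_vec=[0, 2, 0, 0]; VV[0]=max(VV[0],msg_vec) then VV[0][0]++ -> VV[0]=[2, 2, 0, 0]
Event 5: LOCAL 2: VV[2][2]++ -> VV[2]=[0, 0, 1, 0]
Event 6: SEND 0->1: VV[0][0]++ -> VV[0]=[3, 2, 0, 0], msg_vec=[3, 2, 0, 0]; VV[1]=max(VV[1],msg_vec) then VV[1][1]++ -> VV[1]=[3, 3, 0, 0]
Event 7: LOCAL 1: VV[1][1]++ -> VV[1]=[3, 4, 0, 0]
Event 8: SEND 3->2: VV[3][3]++ -> VV[3]=[0, 0, 0, 2], msg_vec=[0, 0, 0, 2]; VV[2]=max(VV[2],msg_vec) then VV[2][2]++ -> VV[2]=[0, 0, 2, 2]
Event 9: LOCAL 2: VV[2][2]++ -> VV[2]=[0, 0, 3, 2]
Event 1 stamp: [1, 0, 0, 0]
Event 5 stamp: [0, 0, 1, 0]
[1, 0, 0, 0] <= [0, 0, 1, 0]? False
[0, 0, 1, 0] <= [1, 0, 0, 0]? False
Relation: concurrent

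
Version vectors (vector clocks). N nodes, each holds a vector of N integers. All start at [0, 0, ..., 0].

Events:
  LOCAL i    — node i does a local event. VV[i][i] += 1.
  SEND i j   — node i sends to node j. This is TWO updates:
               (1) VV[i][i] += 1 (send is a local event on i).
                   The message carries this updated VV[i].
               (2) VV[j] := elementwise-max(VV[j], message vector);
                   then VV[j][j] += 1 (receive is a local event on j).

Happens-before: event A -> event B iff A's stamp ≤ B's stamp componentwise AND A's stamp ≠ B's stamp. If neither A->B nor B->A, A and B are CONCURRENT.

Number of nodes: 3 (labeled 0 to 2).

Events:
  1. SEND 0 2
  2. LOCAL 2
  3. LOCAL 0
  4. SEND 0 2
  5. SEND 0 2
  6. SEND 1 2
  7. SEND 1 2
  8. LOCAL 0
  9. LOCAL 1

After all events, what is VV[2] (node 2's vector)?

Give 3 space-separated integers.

Initial: VV[0]=[0, 0, 0]
Initial: VV[1]=[0, 0, 0]
Initial: VV[2]=[0, 0, 0]
Event 1: SEND 0->2: VV[0][0]++ -> VV[0]=[1, 0, 0], msg_vec=[1, 0, 0]; VV[2]=max(VV[2],msg_vec) then VV[2][2]++ -> VV[2]=[1, 0, 1]
Event 2: LOCAL 2: VV[2][2]++ -> VV[2]=[1, 0, 2]
Event 3: LOCAL 0: VV[0][0]++ -> VV[0]=[2, 0, 0]
Event 4: SEND 0->2: VV[0][0]++ -> VV[0]=[3, 0, 0], msg_vec=[3, 0, 0]; VV[2]=max(VV[2],msg_vec) then VV[2][2]++ -> VV[2]=[3, 0, 3]
Event 5: SEND 0->2: VV[0][0]++ -> VV[0]=[4, 0, 0], msg_vec=[4, 0, 0]; VV[2]=max(VV[2],msg_vec) then VV[2][2]++ -> VV[2]=[4, 0, 4]
Event 6: SEND 1->2: VV[1][1]++ -> VV[1]=[0, 1, 0], msg_vec=[0, 1, 0]; VV[2]=max(VV[2],msg_vec) then VV[2][2]++ -> VV[2]=[4, 1, 5]
Event 7: SEND 1->2: VV[1][1]++ -> VV[1]=[0, 2, 0], msg_vec=[0, 2, 0]; VV[2]=max(VV[2],msg_vec) then VV[2][2]++ -> VV[2]=[4, 2, 6]
Event 8: LOCAL 0: VV[0][0]++ -> VV[0]=[5, 0, 0]
Event 9: LOCAL 1: VV[1][1]++ -> VV[1]=[0, 3, 0]
Final vectors: VV[0]=[5, 0, 0]; VV[1]=[0, 3, 0]; VV[2]=[4, 2, 6]

Answer: 4 2 6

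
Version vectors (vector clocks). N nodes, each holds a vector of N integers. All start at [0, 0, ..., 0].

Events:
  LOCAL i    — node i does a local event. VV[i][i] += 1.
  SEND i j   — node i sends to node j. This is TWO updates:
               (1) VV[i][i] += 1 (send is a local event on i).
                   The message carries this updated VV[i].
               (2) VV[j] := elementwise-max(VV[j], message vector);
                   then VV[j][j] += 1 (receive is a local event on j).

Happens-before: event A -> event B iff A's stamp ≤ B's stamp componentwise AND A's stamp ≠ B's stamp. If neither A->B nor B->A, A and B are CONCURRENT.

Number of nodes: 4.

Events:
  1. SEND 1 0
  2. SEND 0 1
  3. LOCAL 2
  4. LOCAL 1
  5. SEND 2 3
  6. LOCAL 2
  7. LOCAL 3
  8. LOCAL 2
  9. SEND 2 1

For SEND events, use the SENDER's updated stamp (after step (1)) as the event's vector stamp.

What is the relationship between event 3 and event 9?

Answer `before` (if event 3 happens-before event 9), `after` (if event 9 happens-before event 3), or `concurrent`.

Answer: before

Derivation:
Initial: VV[0]=[0, 0, 0, 0]
Initial: VV[1]=[0, 0, 0, 0]
Initial: VV[2]=[0, 0, 0, 0]
Initial: VV[3]=[0, 0, 0, 0]
Event 1: SEND 1->0: VV[1][1]++ -> VV[1]=[0, 1, 0, 0], msg_vec=[0, 1, 0, 0]; VV[0]=max(VV[0],msg_vec) then VV[0][0]++ -> VV[0]=[1, 1, 0, 0]
Event 2: SEND 0->1: VV[0][0]++ -> VV[0]=[2, 1, 0, 0], msg_vec=[2, 1, 0, 0]; VV[1]=max(VV[1],msg_vec) then VV[1][1]++ -> VV[1]=[2, 2, 0, 0]
Event 3: LOCAL 2: VV[2][2]++ -> VV[2]=[0, 0, 1, 0]
Event 4: LOCAL 1: VV[1][1]++ -> VV[1]=[2, 3, 0, 0]
Event 5: SEND 2->3: VV[2][2]++ -> VV[2]=[0, 0, 2, 0], msg_vec=[0, 0, 2, 0]; VV[3]=max(VV[3],msg_vec) then VV[3][3]++ -> VV[3]=[0, 0, 2, 1]
Event 6: LOCAL 2: VV[2][2]++ -> VV[2]=[0, 0, 3, 0]
Event 7: LOCAL 3: VV[3][3]++ -> VV[3]=[0, 0, 2, 2]
Event 8: LOCAL 2: VV[2][2]++ -> VV[2]=[0, 0, 4, 0]
Event 9: SEND 2->1: VV[2][2]++ -> VV[2]=[0, 0, 5, 0], msg_vec=[0, 0, 5, 0]; VV[1]=max(VV[1],msg_vec) then VV[1][1]++ -> VV[1]=[2, 4, 5, 0]
Event 3 stamp: [0, 0, 1, 0]
Event 9 stamp: [0, 0, 5, 0]
[0, 0, 1, 0] <= [0, 0, 5, 0]? True
[0, 0, 5, 0] <= [0, 0, 1, 0]? False
Relation: before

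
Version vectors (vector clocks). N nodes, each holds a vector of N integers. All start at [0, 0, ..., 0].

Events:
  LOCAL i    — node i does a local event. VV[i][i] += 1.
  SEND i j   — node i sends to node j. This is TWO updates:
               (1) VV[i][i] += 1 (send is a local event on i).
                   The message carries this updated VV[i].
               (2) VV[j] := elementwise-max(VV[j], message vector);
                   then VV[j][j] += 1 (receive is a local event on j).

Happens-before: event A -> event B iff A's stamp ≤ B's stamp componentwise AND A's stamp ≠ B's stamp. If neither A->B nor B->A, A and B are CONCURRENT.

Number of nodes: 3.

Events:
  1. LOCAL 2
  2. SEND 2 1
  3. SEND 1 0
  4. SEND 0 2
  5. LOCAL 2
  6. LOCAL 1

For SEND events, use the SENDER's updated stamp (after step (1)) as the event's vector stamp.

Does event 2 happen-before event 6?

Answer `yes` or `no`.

Answer: yes

Derivation:
Initial: VV[0]=[0, 0, 0]
Initial: VV[1]=[0, 0, 0]
Initial: VV[2]=[0, 0, 0]
Event 1: LOCAL 2: VV[2][2]++ -> VV[2]=[0, 0, 1]
Event 2: SEND 2->1: VV[2][2]++ -> VV[2]=[0, 0, 2], msg_vec=[0, 0, 2]; VV[1]=max(VV[1],msg_vec) then VV[1][1]++ -> VV[1]=[0, 1, 2]
Event 3: SEND 1->0: VV[1][1]++ -> VV[1]=[0, 2, 2], msg_vec=[0, 2, 2]; VV[0]=max(VV[0],msg_vec) then VV[0][0]++ -> VV[0]=[1, 2, 2]
Event 4: SEND 0->2: VV[0][0]++ -> VV[0]=[2, 2, 2], msg_vec=[2, 2, 2]; VV[2]=max(VV[2],msg_vec) then VV[2][2]++ -> VV[2]=[2, 2, 3]
Event 5: LOCAL 2: VV[2][2]++ -> VV[2]=[2, 2, 4]
Event 6: LOCAL 1: VV[1][1]++ -> VV[1]=[0, 3, 2]
Event 2 stamp: [0, 0, 2]
Event 6 stamp: [0, 3, 2]
[0, 0, 2] <= [0, 3, 2]? True. Equal? False. Happens-before: True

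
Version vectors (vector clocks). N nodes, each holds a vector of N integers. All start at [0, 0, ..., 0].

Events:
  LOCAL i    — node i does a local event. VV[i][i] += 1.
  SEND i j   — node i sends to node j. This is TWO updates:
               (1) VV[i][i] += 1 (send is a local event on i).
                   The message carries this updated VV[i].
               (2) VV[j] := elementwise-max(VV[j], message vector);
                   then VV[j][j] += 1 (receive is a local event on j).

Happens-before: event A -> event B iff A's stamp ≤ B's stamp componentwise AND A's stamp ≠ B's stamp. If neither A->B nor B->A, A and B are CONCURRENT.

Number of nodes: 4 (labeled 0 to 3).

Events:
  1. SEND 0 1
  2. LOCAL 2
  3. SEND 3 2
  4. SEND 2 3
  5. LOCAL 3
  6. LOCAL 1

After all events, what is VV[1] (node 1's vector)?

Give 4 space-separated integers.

Initial: VV[0]=[0, 0, 0, 0]
Initial: VV[1]=[0, 0, 0, 0]
Initial: VV[2]=[0, 0, 0, 0]
Initial: VV[3]=[0, 0, 0, 0]
Event 1: SEND 0->1: VV[0][0]++ -> VV[0]=[1, 0, 0, 0], msg_vec=[1, 0, 0, 0]; VV[1]=max(VV[1],msg_vec) then VV[1][1]++ -> VV[1]=[1, 1, 0, 0]
Event 2: LOCAL 2: VV[2][2]++ -> VV[2]=[0, 0, 1, 0]
Event 3: SEND 3->2: VV[3][3]++ -> VV[3]=[0, 0, 0, 1], msg_vec=[0, 0, 0, 1]; VV[2]=max(VV[2],msg_vec) then VV[2][2]++ -> VV[2]=[0, 0, 2, 1]
Event 4: SEND 2->3: VV[2][2]++ -> VV[2]=[0, 0, 3, 1], msg_vec=[0, 0, 3, 1]; VV[3]=max(VV[3],msg_vec) then VV[3][3]++ -> VV[3]=[0, 0, 3, 2]
Event 5: LOCAL 3: VV[3][3]++ -> VV[3]=[0, 0, 3, 3]
Event 6: LOCAL 1: VV[1][1]++ -> VV[1]=[1, 2, 0, 0]
Final vectors: VV[0]=[1, 0, 0, 0]; VV[1]=[1, 2, 0, 0]; VV[2]=[0, 0, 3, 1]; VV[3]=[0, 0, 3, 3]

Answer: 1 2 0 0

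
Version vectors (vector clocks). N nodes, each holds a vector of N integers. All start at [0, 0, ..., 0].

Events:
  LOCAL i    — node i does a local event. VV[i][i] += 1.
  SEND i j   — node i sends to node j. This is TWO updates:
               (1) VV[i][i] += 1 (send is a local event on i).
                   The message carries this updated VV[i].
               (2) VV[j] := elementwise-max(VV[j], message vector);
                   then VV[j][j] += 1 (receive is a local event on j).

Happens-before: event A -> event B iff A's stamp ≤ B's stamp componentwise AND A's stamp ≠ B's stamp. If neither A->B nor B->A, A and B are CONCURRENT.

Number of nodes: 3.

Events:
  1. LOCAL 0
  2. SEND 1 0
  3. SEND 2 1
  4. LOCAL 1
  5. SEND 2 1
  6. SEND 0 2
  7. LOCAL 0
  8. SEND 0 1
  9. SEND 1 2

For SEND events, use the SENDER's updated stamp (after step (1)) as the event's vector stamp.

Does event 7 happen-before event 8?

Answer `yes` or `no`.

Initial: VV[0]=[0, 0, 0]
Initial: VV[1]=[0, 0, 0]
Initial: VV[2]=[0, 0, 0]
Event 1: LOCAL 0: VV[0][0]++ -> VV[0]=[1, 0, 0]
Event 2: SEND 1->0: VV[1][1]++ -> VV[1]=[0, 1, 0], msg_vec=[0, 1, 0]; VV[0]=max(VV[0],msg_vec) then VV[0][0]++ -> VV[0]=[2, 1, 0]
Event 3: SEND 2->1: VV[2][2]++ -> VV[2]=[0, 0, 1], msg_vec=[0, 0, 1]; VV[1]=max(VV[1],msg_vec) then VV[1][1]++ -> VV[1]=[0, 2, 1]
Event 4: LOCAL 1: VV[1][1]++ -> VV[1]=[0, 3, 1]
Event 5: SEND 2->1: VV[2][2]++ -> VV[2]=[0, 0, 2], msg_vec=[0, 0, 2]; VV[1]=max(VV[1],msg_vec) then VV[1][1]++ -> VV[1]=[0, 4, 2]
Event 6: SEND 0->2: VV[0][0]++ -> VV[0]=[3, 1, 0], msg_vec=[3, 1, 0]; VV[2]=max(VV[2],msg_vec) then VV[2][2]++ -> VV[2]=[3, 1, 3]
Event 7: LOCAL 0: VV[0][0]++ -> VV[0]=[4, 1, 0]
Event 8: SEND 0->1: VV[0][0]++ -> VV[0]=[5, 1, 0], msg_vec=[5, 1, 0]; VV[1]=max(VV[1],msg_vec) then VV[1][1]++ -> VV[1]=[5, 5, 2]
Event 9: SEND 1->2: VV[1][1]++ -> VV[1]=[5, 6, 2], msg_vec=[5, 6, 2]; VV[2]=max(VV[2],msg_vec) then VV[2][2]++ -> VV[2]=[5, 6, 4]
Event 7 stamp: [4, 1, 0]
Event 8 stamp: [5, 1, 0]
[4, 1, 0] <= [5, 1, 0]? True. Equal? False. Happens-before: True

Answer: yes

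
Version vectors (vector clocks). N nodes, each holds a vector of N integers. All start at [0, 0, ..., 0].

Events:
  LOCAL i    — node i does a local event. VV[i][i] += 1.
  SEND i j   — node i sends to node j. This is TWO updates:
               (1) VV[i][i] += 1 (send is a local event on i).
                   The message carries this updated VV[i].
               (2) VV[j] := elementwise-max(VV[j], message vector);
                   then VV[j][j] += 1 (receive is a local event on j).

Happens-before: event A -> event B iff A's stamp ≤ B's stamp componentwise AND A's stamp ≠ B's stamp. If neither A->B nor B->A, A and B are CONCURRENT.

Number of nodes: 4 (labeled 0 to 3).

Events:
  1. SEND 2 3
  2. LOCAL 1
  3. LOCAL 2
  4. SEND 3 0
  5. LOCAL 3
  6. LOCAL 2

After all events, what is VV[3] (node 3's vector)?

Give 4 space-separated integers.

Answer: 0 0 1 3

Derivation:
Initial: VV[0]=[0, 0, 0, 0]
Initial: VV[1]=[0, 0, 0, 0]
Initial: VV[2]=[0, 0, 0, 0]
Initial: VV[3]=[0, 0, 0, 0]
Event 1: SEND 2->3: VV[2][2]++ -> VV[2]=[0, 0, 1, 0], msg_vec=[0, 0, 1, 0]; VV[3]=max(VV[3],msg_vec) then VV[3][3]++ -> VV[3]=[0, 0, 1, 1]
Event 2: LOCAL 1: VV[1][1]++ -> VV[1]=[0, 1, 0, 0]
Event 3: LOCAL 2: VV[2][2]++ -> VV[2]=[0, 0, 2, 0]
Event 4: SEND 3->0: VV[3][3]++ -> VV[3]=[0, 0, 1, 2], msg_vec=[0, 0, 1, 2]; VV[0]=max(VV[0],msg_vec) then VV[0][0]++ -> VV[0]=[1, 0, 1, 2]
Event 5: LOCAL 3: VV[3][3]++ -> VV[3]=[0, 0, 1, 3]
Event 6: LOCAL 2: VV[2][2]++ -> VV[2]=[0, 0, 3, 0]
Final vectors: VV[0]=[1, 0, 1, 2]; VV[1]=[0, 1, 0, 0]; VV[2]=[0, 0, 3, 0]; VV[3]=[0, 0, 1, 3]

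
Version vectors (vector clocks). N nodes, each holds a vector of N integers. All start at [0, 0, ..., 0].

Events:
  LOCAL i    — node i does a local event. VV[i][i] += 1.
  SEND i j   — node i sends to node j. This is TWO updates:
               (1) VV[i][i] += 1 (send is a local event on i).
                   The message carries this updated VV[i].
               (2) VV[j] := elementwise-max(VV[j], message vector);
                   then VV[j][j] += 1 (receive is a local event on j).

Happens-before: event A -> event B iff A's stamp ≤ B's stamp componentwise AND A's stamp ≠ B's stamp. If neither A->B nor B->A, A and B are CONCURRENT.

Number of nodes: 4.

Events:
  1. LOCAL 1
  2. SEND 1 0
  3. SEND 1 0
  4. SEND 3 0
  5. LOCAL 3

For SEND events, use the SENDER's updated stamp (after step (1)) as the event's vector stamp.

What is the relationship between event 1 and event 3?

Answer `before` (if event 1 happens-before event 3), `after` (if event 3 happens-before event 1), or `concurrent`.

Answer: before

Derivation:
Initial: VV[0]=[0, 0, 0, 0]
Initial: VV[1]=[0, 0, 0, 0]
Initial: VV[2]=[0, 0, 0, 0]
Initial: VV[3]=[0, 0, 0, 0]
Event 1: LOCAL 1: VV[1][1]++ -> VV[1]=[0, 1, 0, 0]
Event 2: SEND 1->0: VV[1][1]++ -> VV[1]=[0, 2, 0, 0], msg_vec=[0, 2, 0, 0]; VV[0]=max(VV[0],msg_vec) then VV[0][0]++ -> VV[0]=[1, 2, 0, 0]
Event 3: SEND 1->0: VV[1][1]++ -> VV[1]=[0, 3, 0, 0], msg_vec=[0, 3, 0, 0]; VV[0]=max(VV[0],msg_vec) then VV[0][0]++ -> VV[0]=[2, 3, 0, 0]
Event 4: SEND 3->0: VV[3][3]++ -> VV[3]=[0, 0, 0, 1], msg_vec=[0, 0, 0, 1]; VV[0]=max(VV[0],msg_vec) then VV[0][0]++ -> VV[0]=[3, 3, 0, 1]
Event 5: LOCAL 3: VV[3][3]++ -> VV[3]=[0, 0, 0, 2]
Event 1 stamp: [0, 1, 0, 0]
Event 3 stamp: [0, 3, 0, 0]
[0, 1, 0, 0] <= [0, 3, 0, 0]? True
[0, 3, 0, 0] <= [0, 1, 0, 0]? False
Relation: before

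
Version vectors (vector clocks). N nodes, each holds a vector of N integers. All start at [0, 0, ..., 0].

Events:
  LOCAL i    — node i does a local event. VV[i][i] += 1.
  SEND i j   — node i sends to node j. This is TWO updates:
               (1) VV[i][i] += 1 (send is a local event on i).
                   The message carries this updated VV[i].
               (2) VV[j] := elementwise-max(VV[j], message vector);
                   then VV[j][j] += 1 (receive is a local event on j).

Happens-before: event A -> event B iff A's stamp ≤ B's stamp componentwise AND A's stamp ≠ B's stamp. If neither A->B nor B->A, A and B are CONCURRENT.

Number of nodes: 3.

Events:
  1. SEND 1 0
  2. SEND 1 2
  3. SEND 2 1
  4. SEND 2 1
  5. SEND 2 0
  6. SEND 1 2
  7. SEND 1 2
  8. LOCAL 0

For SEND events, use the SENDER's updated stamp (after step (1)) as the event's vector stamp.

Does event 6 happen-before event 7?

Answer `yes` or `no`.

Initial: VV[0]=[0, 0, 0]
Initial: VV[1]=[0, 0, 0]
Initial: VV[2]=[0, 0, 0]
Event 1: SEND 1->0: VV[1][1]++ -> VV[1]=[0, 1, 0], msg_vec=[0, 1, 0]; VV[0]=max(VV[0],msg_vec) then VV[0][0]++ -> VV[0]=[1, 1, 0]
Event 2: SEND 1->2: VV[1][1]++ -> VV[1]=[0, 2, 0], msg_vec=[0, 2, 0]; VV[2]=max(VV[2],msg_vec) then VV[2][2]++ -> VV[2]=[0, 2, 1]
Event 3: SEND 2->1: VV[2][2]++ -> VV[2]=[0, 2, 2], msg_vec=[0, 2, 2]; VV[1]=max(VV[1],msg_vec) then VV[1][1]++ -> VV[1]=[0, 3, 2]
Event 4: SEND 2->1: VV[2][2]++ -> VV[2]=[0, 2, 3], msg_vec=[0, 2, 3]; VV[1]=max(VV[1],msg_vec) then VV[1][1]++ -> VV[1]=[0, 4, 3]
Event 5: SEND 2->0: VV[2][2]++ -> VV[2]=[0, 2, 4], msg_vec=[0, 2, 4]; VV[0]=max(VV[0],msg_vec) then VV[0][0]++ -> VV[0]=[2, 2, 4]
Event 6: SEND 1->2: VV[1][1]++ -> VV[1]=[0, 5, 3], msg_vec=[0, 5, 3]; VV[2]=max(VV[2],msg_vec) then VV[2][2]++ -> VV[2]=[0, 5, 5]
Event 7: SEND 1->2: VV[1][1]++ -> VV[1]=[0, 6, 3], msg_vec=[0, 6, 3]; VV[2]=max(VV[2],msg_vec) then VV[2][2]++ -> VV[2]=[0, 6, 6]
Event 8: LOCAL 0: VV[0][0]++ -> VV[0]=[3, 2, 4]
Event 6 stamp: [0, 5, 3]
Event 7 stamp: [0, 6, 3]
[0, 5, 3] <= [0, 6, 3]? True. Equal? False. Happens-before: True

Answer: yes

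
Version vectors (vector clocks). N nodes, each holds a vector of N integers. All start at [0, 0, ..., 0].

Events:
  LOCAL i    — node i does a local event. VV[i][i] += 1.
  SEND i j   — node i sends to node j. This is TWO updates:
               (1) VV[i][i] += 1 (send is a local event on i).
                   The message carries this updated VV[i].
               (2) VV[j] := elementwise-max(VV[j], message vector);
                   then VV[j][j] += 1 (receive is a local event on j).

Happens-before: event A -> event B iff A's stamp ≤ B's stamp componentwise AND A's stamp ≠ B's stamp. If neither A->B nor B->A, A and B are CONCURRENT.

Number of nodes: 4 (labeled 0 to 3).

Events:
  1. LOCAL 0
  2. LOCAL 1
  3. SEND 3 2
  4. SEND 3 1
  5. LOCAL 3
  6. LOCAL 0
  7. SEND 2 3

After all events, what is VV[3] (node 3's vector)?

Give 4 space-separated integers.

Answer: 0 0 2 4

Derivation:
Initial: VV[0]=[0, 0, 0, 0]
Initial: VV[1]=[0, 0, 0, 0]
Initial: VV[2]=[0, 0, 0, 0]
Initial: VV[3]=[0, 0, 0, 0]
Event 1: LOCAL 0: VV[0][0]++ -> VV[0]=[1, 0, 0, 0]
Event 2: LOCAL 1: VV[1][1]++ -> VV[1]=[0, 1, 0, 0]
Event 3: SEND 3->2: VV[3][3]++ -> VV[3]=[0, 0, 0, 1], msg_vec=[0, 0, 0, 1]; VV[2]=max(VV[2],msg_vec) then VV[2][2]++ -> VV[2]=[0, 0, 1, 1]
Event 4: SEND 3->1: VV[3][3]++ -> VV[3]=[0, 0, 0, 2], msg_vec=[0, 0, 0, 2]; VV[1]=max(VV[1],msg_vec) then VV[1][1]++ -> VV[1]=[0, 2, 0, 2]
Event 5: LOCAL 3: VV[3][3]++ -> VV[3]=[0, 0, 0, 3]
Event 6: LOCAL 0: VV[0][0]++ -> VV[0]=[2, 0, 0, 0]
Event 7: SEND 2->3: VV[2][2]++ -> VV[2]=[0, 0, 2, 1], msg_vec=[0, 0, 2, 1]; VV[3]=max(VV[3],msg_vec) then VV[3][3]++ -> VV[3]=[0, 0, 2, 4]
Final vectors: VV[0]=[2, 0, 0, 0]; VV[1]=[0, 2, 0, 2]; VV[2]=[0, 0, 2, 1]; VV[3]=[0, 0, 2, 4]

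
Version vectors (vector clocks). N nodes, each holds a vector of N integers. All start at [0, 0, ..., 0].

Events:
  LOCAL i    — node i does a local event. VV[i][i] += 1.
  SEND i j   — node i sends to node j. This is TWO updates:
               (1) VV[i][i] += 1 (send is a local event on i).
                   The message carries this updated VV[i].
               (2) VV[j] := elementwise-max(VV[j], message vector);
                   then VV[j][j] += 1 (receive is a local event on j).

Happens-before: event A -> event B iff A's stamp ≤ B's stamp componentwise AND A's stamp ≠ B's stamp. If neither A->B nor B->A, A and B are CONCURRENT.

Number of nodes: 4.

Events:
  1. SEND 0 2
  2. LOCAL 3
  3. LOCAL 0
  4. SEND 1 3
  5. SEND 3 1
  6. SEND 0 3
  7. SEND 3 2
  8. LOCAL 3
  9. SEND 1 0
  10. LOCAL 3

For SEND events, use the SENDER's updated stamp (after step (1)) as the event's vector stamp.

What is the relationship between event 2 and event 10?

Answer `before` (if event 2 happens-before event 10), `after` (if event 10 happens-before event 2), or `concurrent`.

Answer: before

Derivation:
Initial: VV[0]=[0, 0, 0, 0]
Initial: VV[1]=[0, 0, 0, 0]
Initial: VV[2]=[0, 0, 0, 0]
Initial: VV[3]=[0, 0, 0, 0]
Event 1: SEND 0->2: VV[0][0]++ -> VV[0]=[1, 0, 0, 0], msg_vec=[1, 0, 0, 0]; VV[2]=max(VV[2],msg_vec) then VV[2][2]++ -> VV[2]=[1, 0, 1, 0]
Event 2: LOCAL 3: VV[3][3]++ -> VV[3]=[0, 0, 0, 1]
Event 3: LOCAL 0: VV[0][0]++ -> VV[0]=[2, 0, 0, 0]
Event 4: SEND 1->3: VV[1][1]++ -> VV[1]=[0, 1, 0, 0], msg_vec=[0, 1, 0, 0]; VV[3]=max(VV[3],msg_vec) then VV[3][3]++ -> VV[3]=[0, 1, 0, 2]
Event 5: SEND 3->1: VV[3][3]++ -> VV[3]=[0, 1, 0, 3], msg_vec=[0, 1, 0, 3]; VV[1]=max(VV[1],msg_vec) then VV[1][1]++ -> VV[1]=[0, 2, 0, 3]
Event 6: SEND 0->3: VV[0][0]++ -> VV[0]=[3, 0, 0, 0], msg_vec=[3, 0, 0, 0]; VV[3]=max(VV[3],msg_vec) then VV[3][3]++ -> VV[3]=[3, 1, 0, 4]
Event 7: SEND 3->2: VV[3][3]++ -> VV[3]=[3, 1, 0, 5], msg_vec=[3, 1, 0, 5]; VV[2]=max(VV[2],msg_vec) then VV[2][2]++ -> VV[2]=[3, 1, 2, 5]
Event 8: LOCAL 3: VV[3][3]++ -> VV[3]=[3, 1, 0, 6]
Event 9: SEND 1->0: VV[1][1]++ -> VV[1]=[0, 3, 0, 3], msg_vec=[0, 3, 0, 3]; VV[0]=max(VV[0],msg_vec) then VV[0][0]++ -> VV[0]=[4, 3, 0, 3]
Event 10: LOCAL 3: VV[3][3]++ -> VV[3]=[3, 1, 0, 7]
Event 2 stamp: [0, 0, 0, 1]
Event 10 stamp: [3, 1, 0, 7]
[0, 0, 0, 1] <= [3, 1, 0, 7]? True
[3, 1, 0, 7] <= [0, 0, 0, 1]? False
Relation: before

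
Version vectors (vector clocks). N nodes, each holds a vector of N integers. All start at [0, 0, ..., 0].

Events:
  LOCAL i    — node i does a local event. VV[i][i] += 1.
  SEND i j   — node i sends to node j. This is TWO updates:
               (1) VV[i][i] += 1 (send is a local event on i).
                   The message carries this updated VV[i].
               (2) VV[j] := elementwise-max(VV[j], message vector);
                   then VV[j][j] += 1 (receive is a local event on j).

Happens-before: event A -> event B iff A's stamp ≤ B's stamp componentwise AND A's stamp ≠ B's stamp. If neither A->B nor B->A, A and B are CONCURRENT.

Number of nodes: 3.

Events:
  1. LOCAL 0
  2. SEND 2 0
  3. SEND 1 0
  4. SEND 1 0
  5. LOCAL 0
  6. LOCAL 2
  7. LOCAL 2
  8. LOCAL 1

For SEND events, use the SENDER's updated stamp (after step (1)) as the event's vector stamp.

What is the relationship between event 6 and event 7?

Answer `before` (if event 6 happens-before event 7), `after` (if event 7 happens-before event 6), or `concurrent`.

Answer: before

Derivation:
Initial: VV[0]=[0, 0, 0]
Initial: VV[1]=[0, 0, 0]
Initial: VV[2]=[0, 0, 0]
Event 1: LOCAL 0: VV[0][0]++ -> VV[0]=[1, 0, 0]
Event 2: SEND 2->0: VV[2][2]++ -> VV[2]=[0, 0, 1], msg_vec=[0, 0, 1]; VV[0]=max(VV[0],msg_vec) then VV[0][0]++ -> VV[0]=[2, 0, 1]
Event 3: SEND 1->0: VV[1][1]++ -> VV[1]=[0, 1, 0], msg_vec=[0, 1, 0]; VV[0]=max(VV[0],msg_vec) then VV[0][0]++ -> VV[0]=[3, 1, 1]
Event 4: SEND 1->0: VV[1][1]++ -> VV[1]=[0, 2, 0], msg_vec=[0, 2, 0]; VV[0]=max(VV[0],msg_vec) then VV[0][0]++ -> VV[0]=[4, 2, 1]
Event 5: LOCAL 0: VV[0][0]++ -> VV[0]=[5, 2, 1]
Event 6: LOCAL 2: VV[2][2]++ -> VV[2]=[0, 0, 2]
Event 7: LOCAL 2: VV[2][2]++ -> VV[2]=[0, 0, 3]
Event 8: LOCAL 1: VV[1][1]++ -> VV[1]=[0, 3, 0]
Event 6 stamp: [0, 0, 2]
Event 7 stamp: [0, 0, 3]
[0, 0, 2] <= [0, 0, 3]? True
[0, 0, 3] <= [0, 0, 2]? False
Relation: before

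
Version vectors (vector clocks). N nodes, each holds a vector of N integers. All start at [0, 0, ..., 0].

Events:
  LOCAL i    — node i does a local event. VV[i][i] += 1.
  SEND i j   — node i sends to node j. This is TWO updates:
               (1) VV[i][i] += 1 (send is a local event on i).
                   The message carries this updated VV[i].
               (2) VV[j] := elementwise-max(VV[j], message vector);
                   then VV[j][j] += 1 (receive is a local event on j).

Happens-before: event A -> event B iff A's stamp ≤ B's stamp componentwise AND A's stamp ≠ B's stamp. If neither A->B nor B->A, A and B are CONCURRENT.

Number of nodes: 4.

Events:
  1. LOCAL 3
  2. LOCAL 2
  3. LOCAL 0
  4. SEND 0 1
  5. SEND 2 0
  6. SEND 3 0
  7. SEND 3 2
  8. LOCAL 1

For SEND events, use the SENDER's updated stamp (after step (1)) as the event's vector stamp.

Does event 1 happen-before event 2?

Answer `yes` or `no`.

Answer: no

Derivation:
Initial: VV[0]=[0, 0, 0, 0]
Initial: VV[1]=[0, 0, 0, 0]
Initial: VV[2]=[0, 0, 0, 0]
Initial: VV[3]=[0, 0, 0, 0]
Event 1: LOCAL 3: VV[3][3]++ -> VV[3]=[0, 0, 0, 1]
Event 2: LOCAL 2: VV[2][2]++ -> VV[2]=[0, 0, 1, 0]
Event 3: LOCAL 0: VV[0][0]++ -> VV[0]=[1, 0, 0, 0]
Event 4: SEND 0->1: VV[0][0]++ -> VV[0]=[2, 0, 0, 0], msg_vec=[2, 0, 0, 0]; VV[1]=max(VV[1],msg_vec) then VV[1][1]++ -> VV[1]=[2, 1, 0, 0]
Event 5: SEND 2->0: VV[2][2]++ -> VV[2]=[0, 0, 2, 0], msg_vec=[0, 0, 2, 0]; VV[0]=max(VV[0],msg_vec) then VV[0][0]++ -> VV[0]=[3, 0, 2, 0]
Event 6: SEND 3->0: VV[3][3]++ -> VV[3]=[0, 0, 0, 2], msg_vec=[0, 0, 0, 2]; VV[0]=max(VV[0],msg_vec) then VV[0][0]++ -> VV[0]=[4, 0, 2, 2]
Event 7: SEND 3->2: VV[3][3]++ -> VV[3]=[0, 0, 0, 3], msg_vec=[0, 0, 0, 3]; VV[2]=max(VV[2],msg_vec) then VV[2][2]++ -> VV[2]=[0, 0, 3, 3]
Event 8: LOCAL 1: VV[1][1]++ -> VV[1]=[2, 2, 0, 0]
Event 1 stamp: [0, 0, 0, 1]
Event 2 stamp: [0, 0, 1, 0]
[0, 0, 0, 1] <= [0, 0, 1, 0]? False. Equal? False. Happens-before: False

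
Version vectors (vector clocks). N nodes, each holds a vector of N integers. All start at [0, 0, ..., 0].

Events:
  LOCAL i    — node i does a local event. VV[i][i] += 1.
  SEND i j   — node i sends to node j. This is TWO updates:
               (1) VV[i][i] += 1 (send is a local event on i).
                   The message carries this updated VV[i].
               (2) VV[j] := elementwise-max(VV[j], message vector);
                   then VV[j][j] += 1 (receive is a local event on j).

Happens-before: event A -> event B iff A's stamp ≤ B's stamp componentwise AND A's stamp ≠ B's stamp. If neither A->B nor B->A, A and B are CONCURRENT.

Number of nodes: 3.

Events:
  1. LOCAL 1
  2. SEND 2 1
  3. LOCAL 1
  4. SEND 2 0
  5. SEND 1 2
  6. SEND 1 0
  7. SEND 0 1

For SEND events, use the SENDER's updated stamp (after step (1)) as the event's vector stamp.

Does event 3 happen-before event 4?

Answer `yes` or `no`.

Answer: no

Derivation:
Initial: VV[0]=[0, 0, 0]
Initial: VV[1]=[0, 0, 0]
Initial: VV[2]=[0, 0, 0]
Event 1: LOCAL 1: VV[1][1]++ -> VV[1]=[0, 1, 0]
Event 2: SEND 2->1: VV[2][2]++ -> VV[2]=[0, 0, 1], msg_vec=[0, 0, 1]; VV[1]=max(VV[1],msg_vec) then VV[1][1]++ -> VV[1]=[0, 2, 1]
Event 3: LOCAL 1: VV[1][1]++ -> VV[1]=[0, 3, 1]
Event 4: SEND 2->0: VV[2][2]++ -> VV[2]=[0, 0, 2], msg_vec=[0, 0, 2]; VV[0]=max(VV[0],msg_vec) then VV[0][0]++ -> VV[0]=[1, 0, 2]
Event 5: SEND 1->2: VV[1][1]++ -> VV[1]=[0, 4, 1], msg_vec=[0, 4, 1]; VV[2]=max(VV[2],msg_vec) then VV[2][2]++ -> VV[2]=[0, 4, 3]
Event 6: SEND 1->0: VV[1][1]++ -> VV[1]=[0, 5, 1], msg_vec=[0, 5, 1]; VV[0]=max(VV[0],msg_vec) then VV[0][0]++ -> VV[0]=[2, 5, 2]
Event 7: SEND 0->1: VV[0][0]++ -> VV[0]=[3, 5, 2], msg_vec=[3, 5, 2]; VV[1]=max(VV[1],msg_vec) then VV[1][1]++ -> VV[1]=[3, 6, 2]
Event 3 stamp: [0, 3, 1]
Event 4 stamp: [0, 0, 2]
[0, 3, 1] <= [0, 0, 2]? False. Equal? False. Happens-before: False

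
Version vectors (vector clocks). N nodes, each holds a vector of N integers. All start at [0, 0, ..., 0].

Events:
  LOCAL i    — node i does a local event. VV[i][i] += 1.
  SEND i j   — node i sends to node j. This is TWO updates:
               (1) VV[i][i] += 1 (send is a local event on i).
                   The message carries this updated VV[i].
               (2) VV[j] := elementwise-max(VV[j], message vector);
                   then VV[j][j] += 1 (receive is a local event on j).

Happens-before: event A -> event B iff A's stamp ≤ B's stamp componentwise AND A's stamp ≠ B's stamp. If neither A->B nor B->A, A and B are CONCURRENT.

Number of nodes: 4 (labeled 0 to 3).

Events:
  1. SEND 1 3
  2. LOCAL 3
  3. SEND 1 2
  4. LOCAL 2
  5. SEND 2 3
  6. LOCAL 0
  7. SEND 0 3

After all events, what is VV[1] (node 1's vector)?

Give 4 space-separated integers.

Initial: VV[0]=[0, 0, 0, 0]
Initial: VV[1]=[0, 0, 0, 0]
Initial: VV[2]=[0, 0, 0, 0]
Initial: VV[3]=[0, 0, 0, 0]
Event 1: SEND 1->3: VV[1][1]++ -> VV[1]=[0, 1, 0, 0], msg_vec=[0, 1, 0, 0]; VV[3]=max(VV[3],msg_vec) then VV[3][3]++ -> VV[3]=[0, 1, 0, 1]
Event 2: LOCAL 3: VV[3][3]++ -> VV[3]=[0, 1, 0, 2]
Event 3: SEND 1->2: VV[1][1]++ -> VV[1]=[0, 2, 0, 0], msg_vec=[0, 2, 0, 0]; VV[2]=max(VV[2],msg_vec) then VV[2][2]++ -> VV[2]=[0, 2, 1, 0]
Event 4: LOCAL 2: VV[2][2]++ -> VV[2]=[0, 2, 2, 0]
Event 5: SEND 2->3: VV[2][2]++ -> VV[2]=[0, 2, 3, 0], msg_vec=[0, 2, 3, 0]; VV[3]=max(VV[3],msg_vec) then VV[3][3]++ -> VV[3]=[0, 2, 3, 3]
Event 6: LOCAL 0: VV[0][0]++ -> VV[0]=[1, 0, 0, 0]
Event 7: SEND 0->3: VV[0][0]++ -> VV[0]=[2, 0, 0, 0], msg_vec=[2, 0, 0, 0]; VV[3]=max(VV[3],msg_vec) then VV[3][3]++ -> VV[3]=[2, 2, 3, 4]
Final vectors: VV[0]=[2, 0, 0, 0]; VV[1]=[0, 2, 0, 0]; VV[2]=[0, 2, 3, 0]; VV[3]=[2, 2, 3, 4]

Answer: 0 2 0 0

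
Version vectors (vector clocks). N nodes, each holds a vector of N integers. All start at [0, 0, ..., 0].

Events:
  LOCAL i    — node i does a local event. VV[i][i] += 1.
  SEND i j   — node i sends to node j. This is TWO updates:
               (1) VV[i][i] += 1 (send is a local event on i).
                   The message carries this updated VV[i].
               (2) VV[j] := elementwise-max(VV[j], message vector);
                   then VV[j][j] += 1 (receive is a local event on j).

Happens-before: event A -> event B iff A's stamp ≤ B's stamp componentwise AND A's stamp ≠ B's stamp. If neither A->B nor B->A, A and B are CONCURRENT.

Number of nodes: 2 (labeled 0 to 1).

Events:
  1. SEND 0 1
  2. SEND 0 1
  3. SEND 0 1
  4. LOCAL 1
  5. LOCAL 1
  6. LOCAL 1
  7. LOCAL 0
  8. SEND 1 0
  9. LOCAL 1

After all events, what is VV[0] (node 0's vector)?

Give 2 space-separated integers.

Initial: VV[0]=[0, 0]
Initial: VV[1]=[0, 0]
Event 1: SEND 0->1: VV[0][0]++ -> VV[0]=[1, 0], msg_vec=[1, 0]; VV[1]=max(VV[1],msg_vec) then VV[1][1]++ -> VV[1]=[1, 1]
Event 2: SEND 0->1: VV[0][0]++ -> VV[0]=[2, 0], msg_vec=[2, 0]; VV[1]=max(VV[1],msg_vec) then VV[1][1]++ -> VV[1]=[2, 2]
Event 3: SEND 0->1: VV[0][0]++ -> VV[0]=[3, 0], msg_vec=[3, 0]; VV[1]=max(VV[1],msg_vec) then VV[1][1]++ -> VV[1]=[3, 3]
Event 4: LOCAL 1: VV[1][1]++ -> VV[1]=[3, 4]
Event 5: LOCAL 1: VV[1][1]++ -> VV[1]=[3, 5]
Event 6: LOCAL 1: VV[1][1]++ -> VV[1]=[3, 6]
Event 7: LOCAL 0: VV[0][0]++ -> VV[0]=[4, 0]
Event 8: SEND 1->0: VV[1][1]++ -> VV[1]=[3, 7], msg_vec=[3, 7]; VV[0]=max(VV[0],msg_vec) then VV[0][0]++ -> VV[0]=[5, 7]
Event 9: LOCAL 1: VV[1][1]++ -> VV[1]=[3, 8]
Final vectors: VV[0]=[5, 7]; VV[1]=[3, 8]

Answer: 5 7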